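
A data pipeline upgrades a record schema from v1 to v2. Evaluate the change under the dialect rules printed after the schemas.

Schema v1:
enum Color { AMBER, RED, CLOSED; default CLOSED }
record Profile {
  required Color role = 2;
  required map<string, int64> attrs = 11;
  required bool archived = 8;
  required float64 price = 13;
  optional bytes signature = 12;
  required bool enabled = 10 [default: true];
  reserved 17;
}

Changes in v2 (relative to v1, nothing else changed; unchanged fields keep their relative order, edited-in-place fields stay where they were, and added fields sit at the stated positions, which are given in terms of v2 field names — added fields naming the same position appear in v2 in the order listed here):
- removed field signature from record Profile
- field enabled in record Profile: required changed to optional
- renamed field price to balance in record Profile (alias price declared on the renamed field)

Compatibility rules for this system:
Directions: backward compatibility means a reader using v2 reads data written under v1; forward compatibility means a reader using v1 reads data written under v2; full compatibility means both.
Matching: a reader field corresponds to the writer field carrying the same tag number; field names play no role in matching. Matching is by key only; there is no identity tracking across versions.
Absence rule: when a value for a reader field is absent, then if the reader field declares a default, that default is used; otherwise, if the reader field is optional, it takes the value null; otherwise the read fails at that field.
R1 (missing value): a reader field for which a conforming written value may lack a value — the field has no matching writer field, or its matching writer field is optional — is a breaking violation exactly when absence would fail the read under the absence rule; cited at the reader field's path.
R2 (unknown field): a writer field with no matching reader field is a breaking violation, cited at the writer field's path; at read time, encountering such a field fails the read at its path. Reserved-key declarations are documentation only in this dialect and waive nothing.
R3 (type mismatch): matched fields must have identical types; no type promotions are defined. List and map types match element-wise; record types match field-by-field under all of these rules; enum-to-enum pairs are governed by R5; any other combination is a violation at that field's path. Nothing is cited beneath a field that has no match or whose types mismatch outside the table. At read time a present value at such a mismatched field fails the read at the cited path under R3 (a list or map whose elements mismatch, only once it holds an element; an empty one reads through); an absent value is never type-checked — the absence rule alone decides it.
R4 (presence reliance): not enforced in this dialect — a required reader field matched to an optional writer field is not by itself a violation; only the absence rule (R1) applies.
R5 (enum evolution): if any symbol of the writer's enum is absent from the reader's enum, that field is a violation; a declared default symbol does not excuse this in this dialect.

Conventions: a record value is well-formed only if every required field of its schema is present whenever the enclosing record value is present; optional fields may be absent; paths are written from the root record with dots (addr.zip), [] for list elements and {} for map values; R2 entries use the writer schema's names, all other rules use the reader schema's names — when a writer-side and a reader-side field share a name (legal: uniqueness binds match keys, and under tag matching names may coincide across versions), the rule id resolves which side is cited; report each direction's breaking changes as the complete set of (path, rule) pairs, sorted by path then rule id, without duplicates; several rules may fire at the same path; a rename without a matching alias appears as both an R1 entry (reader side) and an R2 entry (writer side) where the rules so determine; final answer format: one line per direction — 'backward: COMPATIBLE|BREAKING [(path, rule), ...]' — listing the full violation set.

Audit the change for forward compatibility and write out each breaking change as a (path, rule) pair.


the writer's type comes first in each Profile pair
checking forward for Profile: reader v1 against writer v2:
  role: paired with writer role (Color -> Color; writer required)
  attrs: paired with writer attrs (map<string, int64> -> map<string, int64>; writer required)
  archived: paired with writer archived (bool -> bool; writer required)
  price: paired with writer balance (float64 -> float64; writer required)
  signature: no writer-side match
  enabled: paired with writer enabled (bool -> bool; writer optional)
  nothing fires on Profile: forward is COMPATIBLE
diffs on Profile not affecting the asked answer:
  removed field signature from record Profile -> matters only for Profile's backward compatibility — outside the asked direction
  field enabled in record Profile: required changed to optional -> triggers nothing under Profile's printed rules — same verdict
  renamed field price to balance in record Profile (alias price declared on the renamed field) -> triggers nothing under Profile's printed rules — same verdict

forward: COMPATIBLE []


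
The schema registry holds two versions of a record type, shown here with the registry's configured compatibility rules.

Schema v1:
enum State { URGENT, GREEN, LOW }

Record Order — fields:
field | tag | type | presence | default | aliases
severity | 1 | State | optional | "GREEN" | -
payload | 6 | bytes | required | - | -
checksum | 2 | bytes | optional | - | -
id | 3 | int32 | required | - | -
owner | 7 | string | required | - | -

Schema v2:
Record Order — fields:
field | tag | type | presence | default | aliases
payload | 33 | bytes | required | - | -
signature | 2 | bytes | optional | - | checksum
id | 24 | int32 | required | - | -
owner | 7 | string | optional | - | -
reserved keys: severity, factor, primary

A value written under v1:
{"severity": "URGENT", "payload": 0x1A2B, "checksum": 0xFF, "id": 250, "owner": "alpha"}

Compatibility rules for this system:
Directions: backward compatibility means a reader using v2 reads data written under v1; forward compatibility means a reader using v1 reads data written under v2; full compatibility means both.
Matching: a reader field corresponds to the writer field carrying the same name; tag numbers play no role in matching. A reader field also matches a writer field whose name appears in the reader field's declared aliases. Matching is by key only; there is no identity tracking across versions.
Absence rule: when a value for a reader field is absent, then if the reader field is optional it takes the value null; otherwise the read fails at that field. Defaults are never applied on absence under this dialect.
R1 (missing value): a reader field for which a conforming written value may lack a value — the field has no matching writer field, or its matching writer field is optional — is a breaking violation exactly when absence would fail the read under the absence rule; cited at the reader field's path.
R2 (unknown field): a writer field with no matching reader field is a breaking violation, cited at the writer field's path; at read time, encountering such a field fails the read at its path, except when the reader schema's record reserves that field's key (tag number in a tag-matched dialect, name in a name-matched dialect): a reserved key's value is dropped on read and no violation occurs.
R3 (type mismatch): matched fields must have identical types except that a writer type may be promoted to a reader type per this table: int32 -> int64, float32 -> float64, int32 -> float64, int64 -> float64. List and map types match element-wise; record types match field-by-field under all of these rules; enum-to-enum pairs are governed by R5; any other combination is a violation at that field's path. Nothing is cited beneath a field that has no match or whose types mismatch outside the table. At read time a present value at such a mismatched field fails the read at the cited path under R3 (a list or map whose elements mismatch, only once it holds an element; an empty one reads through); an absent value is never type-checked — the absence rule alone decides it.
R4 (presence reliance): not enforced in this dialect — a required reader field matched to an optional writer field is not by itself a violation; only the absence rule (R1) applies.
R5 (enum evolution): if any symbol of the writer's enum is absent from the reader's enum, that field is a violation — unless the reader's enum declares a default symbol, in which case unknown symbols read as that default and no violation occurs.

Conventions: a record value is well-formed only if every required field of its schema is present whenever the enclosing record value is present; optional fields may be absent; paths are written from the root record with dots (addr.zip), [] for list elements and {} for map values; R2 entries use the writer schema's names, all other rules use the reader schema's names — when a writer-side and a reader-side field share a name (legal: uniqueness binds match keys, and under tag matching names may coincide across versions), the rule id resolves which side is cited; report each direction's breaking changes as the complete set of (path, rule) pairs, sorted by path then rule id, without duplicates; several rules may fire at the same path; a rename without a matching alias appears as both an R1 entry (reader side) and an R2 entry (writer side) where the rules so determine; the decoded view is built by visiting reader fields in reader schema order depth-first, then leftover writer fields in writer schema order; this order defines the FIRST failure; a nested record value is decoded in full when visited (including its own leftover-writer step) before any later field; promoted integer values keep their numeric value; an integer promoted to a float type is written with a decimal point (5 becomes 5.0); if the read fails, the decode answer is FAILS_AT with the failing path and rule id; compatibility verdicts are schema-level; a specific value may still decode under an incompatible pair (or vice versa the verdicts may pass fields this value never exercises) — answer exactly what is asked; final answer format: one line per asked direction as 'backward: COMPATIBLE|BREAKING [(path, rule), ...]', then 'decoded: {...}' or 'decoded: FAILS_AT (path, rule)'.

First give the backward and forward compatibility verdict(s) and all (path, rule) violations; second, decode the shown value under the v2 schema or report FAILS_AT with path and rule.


in Order below, arrows point writer -> reader
backward analysis of Order with v2 as reader and v1 as writer:
  bytes -> bytes, writer required: payload aligns to payload
  bytes -> bytes, writer optional: signature aligns to checksum
  int32 -> int32, writer required: id aligns to id
  string -> string, writer required: owner aligns to owner
  severity (writer side), unknown to reader
  => no violations; backward on Order: COMPATIBLE
forward analysis of Order with v1 as reader and v2 as writer:
  severity: no writer-side match
  bytes -> bytes, writer required: payload aligns to payload
  checksum: no writer-side match
  int32 -> int32, writer required: id aligns to id
  string -> string, writer optional: owner aligns to owner
  signature (writer side), unknown to reader
  R1 fires at owner
  R2 fires at signature
  => forward verdict for Order: BREAKING, 2 violation(s)
decode walk for Order under reader schema v2:
  payload := 0x1A2B
  signature := 0xFF (from writer checksum)
  id := 250
  owner := "alpha"
  writer severity: reserved -> dropped
  => decoded: {"payload": 0x1A2B, "signature": 0xFF, "id": 250, "owner": "alpha"}

backward: COMPATIBLE []; forward: BREAKING [(owner, R1), (signature, R2)]; decoded: {"payload": 0x1A2B, "signature": 0xFF, "id": 250, "owner": "alpha"}


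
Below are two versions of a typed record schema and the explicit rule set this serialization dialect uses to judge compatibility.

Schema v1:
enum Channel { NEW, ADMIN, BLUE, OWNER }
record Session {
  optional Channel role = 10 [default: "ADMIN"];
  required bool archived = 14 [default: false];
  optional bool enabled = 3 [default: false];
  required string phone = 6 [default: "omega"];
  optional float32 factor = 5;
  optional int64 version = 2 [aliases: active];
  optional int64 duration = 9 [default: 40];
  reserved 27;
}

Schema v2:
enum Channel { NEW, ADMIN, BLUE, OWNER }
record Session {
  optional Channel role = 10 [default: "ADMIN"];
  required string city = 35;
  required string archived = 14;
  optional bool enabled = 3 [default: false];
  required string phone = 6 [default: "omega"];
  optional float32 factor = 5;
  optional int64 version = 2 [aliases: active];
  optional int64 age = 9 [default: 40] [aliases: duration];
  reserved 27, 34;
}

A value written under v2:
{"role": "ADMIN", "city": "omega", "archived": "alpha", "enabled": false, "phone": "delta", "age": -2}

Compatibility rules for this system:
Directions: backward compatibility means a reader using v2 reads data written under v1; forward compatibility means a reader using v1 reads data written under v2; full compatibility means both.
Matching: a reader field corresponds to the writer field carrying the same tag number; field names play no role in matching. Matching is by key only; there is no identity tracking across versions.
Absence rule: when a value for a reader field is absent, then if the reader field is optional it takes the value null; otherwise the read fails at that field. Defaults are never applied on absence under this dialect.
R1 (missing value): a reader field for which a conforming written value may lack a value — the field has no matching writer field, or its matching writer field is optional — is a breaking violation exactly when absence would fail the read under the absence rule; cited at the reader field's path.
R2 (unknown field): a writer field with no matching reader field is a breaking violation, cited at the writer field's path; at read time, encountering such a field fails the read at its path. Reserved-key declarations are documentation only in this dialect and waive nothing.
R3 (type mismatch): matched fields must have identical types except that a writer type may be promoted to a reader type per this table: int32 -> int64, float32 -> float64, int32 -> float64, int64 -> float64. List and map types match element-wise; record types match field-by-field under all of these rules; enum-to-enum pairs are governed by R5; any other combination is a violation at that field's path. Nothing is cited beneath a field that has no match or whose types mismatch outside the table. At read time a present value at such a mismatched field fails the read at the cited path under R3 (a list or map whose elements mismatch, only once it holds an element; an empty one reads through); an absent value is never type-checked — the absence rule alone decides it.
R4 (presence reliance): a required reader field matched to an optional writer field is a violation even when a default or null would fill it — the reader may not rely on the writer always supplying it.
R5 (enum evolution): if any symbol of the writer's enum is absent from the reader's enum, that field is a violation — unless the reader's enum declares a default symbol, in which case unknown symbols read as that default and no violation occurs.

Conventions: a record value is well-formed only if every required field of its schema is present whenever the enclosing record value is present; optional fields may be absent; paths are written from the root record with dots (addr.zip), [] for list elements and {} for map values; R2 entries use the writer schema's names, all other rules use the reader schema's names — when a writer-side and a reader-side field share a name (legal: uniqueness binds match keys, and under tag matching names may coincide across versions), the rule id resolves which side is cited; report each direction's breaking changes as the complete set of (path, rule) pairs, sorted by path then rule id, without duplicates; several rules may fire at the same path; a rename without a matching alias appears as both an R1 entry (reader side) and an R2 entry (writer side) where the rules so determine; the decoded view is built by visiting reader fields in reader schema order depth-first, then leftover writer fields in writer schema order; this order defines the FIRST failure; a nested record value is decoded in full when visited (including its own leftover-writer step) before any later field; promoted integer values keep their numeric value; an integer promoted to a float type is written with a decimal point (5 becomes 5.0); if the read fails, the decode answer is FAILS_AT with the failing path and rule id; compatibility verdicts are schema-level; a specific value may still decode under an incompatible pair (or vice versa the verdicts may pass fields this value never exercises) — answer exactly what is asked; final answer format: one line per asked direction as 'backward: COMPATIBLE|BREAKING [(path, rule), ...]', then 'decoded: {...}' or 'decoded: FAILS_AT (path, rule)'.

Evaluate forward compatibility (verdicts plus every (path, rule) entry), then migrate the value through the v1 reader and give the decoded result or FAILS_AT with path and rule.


in Session below, arrows point writer -> reader
forward pass over Session, reader schema v1, writer schema v2:
  role: paired with writer role (Channel -> Channel; writer optional)
  archived: paired with writer archived (string -> bool; writer required)
  enabled: paired with writer enabled (bool -> bool; writer optional)
  phone: paired with writer phone (string -> string; writer required)
  factor: paired with writer factor (float32 -> float32; writer optional)
  version: paired with writer version (int64 -> int64; writer optional)
  duration: paired with writer age (int64 -> int64; writer optional)
  writer field city has no reader counterpart
  R3 fires at archived
  R2 fires at city
  => forward: BREAKING (2)
decode (reader v1):
  role := "ADMIN"
  read fails at archived under R3
  => FAILS_AT (archived, R3)
the rest of the Session diff is inert for this question:
  renamed field duration to age in record Session (alias duration declared on the renamed field) -> triggers nothing under Session's printed rules — same verdict

forward: BREAKING [(archived, R3), (city, R2)]; decoded: FAILS_AT (archived, R3)


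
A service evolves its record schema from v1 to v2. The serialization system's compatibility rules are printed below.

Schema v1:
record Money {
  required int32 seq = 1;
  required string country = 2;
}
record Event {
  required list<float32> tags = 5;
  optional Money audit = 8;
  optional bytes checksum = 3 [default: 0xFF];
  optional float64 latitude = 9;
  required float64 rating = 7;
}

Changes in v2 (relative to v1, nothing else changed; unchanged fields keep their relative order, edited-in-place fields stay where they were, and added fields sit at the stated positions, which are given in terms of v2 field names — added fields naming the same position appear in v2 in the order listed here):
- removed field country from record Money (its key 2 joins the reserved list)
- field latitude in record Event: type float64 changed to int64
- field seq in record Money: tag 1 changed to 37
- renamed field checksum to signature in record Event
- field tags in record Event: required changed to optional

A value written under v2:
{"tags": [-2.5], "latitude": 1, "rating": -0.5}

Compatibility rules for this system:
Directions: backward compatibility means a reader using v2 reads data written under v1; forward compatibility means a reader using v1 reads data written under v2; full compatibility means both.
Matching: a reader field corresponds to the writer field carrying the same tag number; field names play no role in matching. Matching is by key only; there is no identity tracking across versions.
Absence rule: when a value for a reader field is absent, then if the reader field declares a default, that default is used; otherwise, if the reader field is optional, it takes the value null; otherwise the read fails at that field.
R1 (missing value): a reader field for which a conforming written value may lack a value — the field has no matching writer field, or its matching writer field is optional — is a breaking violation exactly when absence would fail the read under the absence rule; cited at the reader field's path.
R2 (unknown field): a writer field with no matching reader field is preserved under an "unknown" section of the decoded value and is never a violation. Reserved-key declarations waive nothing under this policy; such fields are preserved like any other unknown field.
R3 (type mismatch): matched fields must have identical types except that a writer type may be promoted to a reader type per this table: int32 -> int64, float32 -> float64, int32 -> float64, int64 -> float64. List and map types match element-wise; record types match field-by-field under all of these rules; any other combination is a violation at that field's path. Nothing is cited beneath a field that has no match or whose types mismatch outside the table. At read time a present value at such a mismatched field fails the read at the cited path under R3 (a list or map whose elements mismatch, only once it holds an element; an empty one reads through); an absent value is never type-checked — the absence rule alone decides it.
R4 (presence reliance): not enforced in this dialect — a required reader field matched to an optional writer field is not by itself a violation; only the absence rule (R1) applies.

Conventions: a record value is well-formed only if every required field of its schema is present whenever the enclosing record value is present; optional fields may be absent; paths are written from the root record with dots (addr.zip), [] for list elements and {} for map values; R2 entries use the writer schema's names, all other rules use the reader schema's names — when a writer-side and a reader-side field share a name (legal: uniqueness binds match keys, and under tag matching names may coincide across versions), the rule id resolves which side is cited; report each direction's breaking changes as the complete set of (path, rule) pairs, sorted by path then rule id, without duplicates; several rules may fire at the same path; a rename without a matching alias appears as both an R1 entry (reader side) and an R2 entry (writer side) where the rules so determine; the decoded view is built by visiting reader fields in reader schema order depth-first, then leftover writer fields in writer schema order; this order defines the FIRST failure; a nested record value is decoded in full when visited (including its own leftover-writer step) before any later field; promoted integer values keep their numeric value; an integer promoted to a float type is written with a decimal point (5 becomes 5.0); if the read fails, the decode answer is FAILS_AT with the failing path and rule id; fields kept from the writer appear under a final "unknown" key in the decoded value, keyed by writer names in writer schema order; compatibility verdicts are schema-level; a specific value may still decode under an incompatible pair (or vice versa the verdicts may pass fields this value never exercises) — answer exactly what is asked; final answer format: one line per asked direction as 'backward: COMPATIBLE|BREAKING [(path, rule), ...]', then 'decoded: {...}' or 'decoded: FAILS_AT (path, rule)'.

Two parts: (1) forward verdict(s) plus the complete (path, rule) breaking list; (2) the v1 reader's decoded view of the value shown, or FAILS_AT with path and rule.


arrows below run writer -> reader for Event
forward pass over Event, reader schema v1, writer schema v2:
  tags: paired with writer tags (list<float32> -> list<float32>; writer optional)
  audit: paired with writer audit (Money -> Money; writer optional)
  checksum: paired with writer signature (bytes -> bytes; writer optional)
  latitude: paired with writer latitude (int64 -> float64; writer optional)
  rating: paired with writer rating (float64 -> float64; writer required)
  audit.seq: no writer-side match
  audit.country: no writer-side match
  writer field audit.seq has no reader counterpart
  breaking: (audit.country, R1)
  breaking: (audit.seq, R1)
  breaking: (tags, R1)
  forward on Event therefore BREAKING (3)
decode (reader v1):
  tags := [-2.5]
  audit := null (absent, optional -> null)
  checksum := 0xFF (absent -> default)
  latitude := 1.0 (int64 -> float64)
  rating := -0.5
  => decoded: {"tags": [-2.5], "audit": null, "checksum": 0xFF, "latitude": 1.0, "rating": -0.5}
diffs on Event not affecting the asked answer:
  field latitude in record Event: type float64 changed to int64 -> fires only in the backward direction of Event, which is not asked here
  renamed field checksum to signature in record Event -> triggers nothing under Event's printed rules — same verdict

forward: BREAKING [(audit.country, R1), (audit.seq, R1), (tags, R1)]; decoded: {"tags": [-2.5], "audit": null, "checksum": 0xFF, "latitude": 1.0, "rating": -0.5}


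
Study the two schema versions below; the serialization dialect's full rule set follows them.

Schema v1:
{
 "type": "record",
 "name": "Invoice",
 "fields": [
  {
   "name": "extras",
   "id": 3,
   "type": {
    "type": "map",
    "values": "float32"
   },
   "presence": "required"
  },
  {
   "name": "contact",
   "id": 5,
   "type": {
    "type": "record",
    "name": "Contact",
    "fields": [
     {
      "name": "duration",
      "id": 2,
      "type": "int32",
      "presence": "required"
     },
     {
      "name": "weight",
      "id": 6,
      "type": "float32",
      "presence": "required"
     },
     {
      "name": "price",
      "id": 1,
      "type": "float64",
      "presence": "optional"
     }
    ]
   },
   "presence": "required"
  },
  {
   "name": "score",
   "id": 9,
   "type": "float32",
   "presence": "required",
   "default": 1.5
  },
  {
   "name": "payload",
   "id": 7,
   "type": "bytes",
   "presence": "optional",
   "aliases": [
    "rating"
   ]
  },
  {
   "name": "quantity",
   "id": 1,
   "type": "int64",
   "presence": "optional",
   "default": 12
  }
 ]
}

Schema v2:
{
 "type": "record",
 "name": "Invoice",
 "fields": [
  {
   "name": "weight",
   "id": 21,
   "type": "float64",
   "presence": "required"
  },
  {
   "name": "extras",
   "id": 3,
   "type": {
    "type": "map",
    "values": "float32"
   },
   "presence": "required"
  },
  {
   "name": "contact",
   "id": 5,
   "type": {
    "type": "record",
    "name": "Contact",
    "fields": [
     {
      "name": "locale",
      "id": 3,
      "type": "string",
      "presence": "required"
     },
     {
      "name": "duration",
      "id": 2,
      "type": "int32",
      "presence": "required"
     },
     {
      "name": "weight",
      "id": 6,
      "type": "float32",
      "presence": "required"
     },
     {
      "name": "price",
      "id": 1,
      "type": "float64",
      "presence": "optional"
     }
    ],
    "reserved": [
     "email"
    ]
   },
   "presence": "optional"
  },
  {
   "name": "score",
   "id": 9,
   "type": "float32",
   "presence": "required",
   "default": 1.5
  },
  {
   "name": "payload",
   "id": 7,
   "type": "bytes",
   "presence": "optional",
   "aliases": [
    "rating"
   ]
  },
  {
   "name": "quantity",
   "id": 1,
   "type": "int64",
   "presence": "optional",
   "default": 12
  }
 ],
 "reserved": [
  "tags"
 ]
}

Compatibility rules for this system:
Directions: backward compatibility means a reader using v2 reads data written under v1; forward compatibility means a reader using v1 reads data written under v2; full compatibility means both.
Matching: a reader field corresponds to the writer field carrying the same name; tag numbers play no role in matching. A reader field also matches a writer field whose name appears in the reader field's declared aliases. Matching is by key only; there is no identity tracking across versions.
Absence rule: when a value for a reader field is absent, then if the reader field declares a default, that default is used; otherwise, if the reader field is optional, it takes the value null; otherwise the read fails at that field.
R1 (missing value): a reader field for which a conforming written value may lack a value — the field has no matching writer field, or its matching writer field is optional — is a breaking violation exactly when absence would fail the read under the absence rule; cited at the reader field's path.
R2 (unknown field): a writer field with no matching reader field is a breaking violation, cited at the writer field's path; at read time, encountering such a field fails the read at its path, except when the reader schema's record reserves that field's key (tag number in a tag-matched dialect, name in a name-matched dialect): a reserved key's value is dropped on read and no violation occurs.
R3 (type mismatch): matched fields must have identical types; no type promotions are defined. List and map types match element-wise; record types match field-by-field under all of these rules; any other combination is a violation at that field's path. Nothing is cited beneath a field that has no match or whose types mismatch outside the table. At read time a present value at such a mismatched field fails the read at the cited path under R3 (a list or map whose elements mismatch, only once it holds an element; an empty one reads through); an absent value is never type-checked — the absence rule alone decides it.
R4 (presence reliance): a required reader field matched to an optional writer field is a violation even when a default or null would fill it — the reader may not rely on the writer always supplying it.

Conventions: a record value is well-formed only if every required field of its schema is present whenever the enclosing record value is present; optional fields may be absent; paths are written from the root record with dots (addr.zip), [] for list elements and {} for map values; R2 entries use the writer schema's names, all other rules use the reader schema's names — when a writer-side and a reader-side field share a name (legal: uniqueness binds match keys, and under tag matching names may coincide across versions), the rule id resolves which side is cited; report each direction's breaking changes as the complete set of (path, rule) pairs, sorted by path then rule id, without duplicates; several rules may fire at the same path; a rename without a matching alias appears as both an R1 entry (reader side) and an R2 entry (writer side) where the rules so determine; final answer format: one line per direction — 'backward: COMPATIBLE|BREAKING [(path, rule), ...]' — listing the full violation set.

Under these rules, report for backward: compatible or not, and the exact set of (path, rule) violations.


arrows below run writer -> reader for Invoice
backward analysis of Invoice with v2 as reader and v1 as writer:
  no writer field matches reader weight
  map<string, float32> -> map<string, float32>, writer required: extras aligns to extras
  Contact -> Contact, writer required: contact aligns to contact
  float32 -> float32, writer required: score aligns to score
  bytes -> bytes, writer optional: payload aligns to payload
  int64 -> int64, writer optional: quantity aligns to quantity
  no writer field matches reader contact.locale
  int32 -> int32, writer required: contact.duration aligns to contact.duration
  float32 -> float32, writer required: contact.weight aligns to contact.weight
  float64 -> float64, writer optional: contact.price aligns to contact.price
  rule R1 violated at contact.locale
  rule R1 violated at weight
  => 2 violation(s): backward is BREAKING for Invoice
checking off the Invoice differences that do not matter here:
  field contact in record Invoice: required changed to optional -> matters only for Invoice's forward compatibility — outside the asked direction

backward: BREAKING [(contact.locale, R1), (weight, R1)]


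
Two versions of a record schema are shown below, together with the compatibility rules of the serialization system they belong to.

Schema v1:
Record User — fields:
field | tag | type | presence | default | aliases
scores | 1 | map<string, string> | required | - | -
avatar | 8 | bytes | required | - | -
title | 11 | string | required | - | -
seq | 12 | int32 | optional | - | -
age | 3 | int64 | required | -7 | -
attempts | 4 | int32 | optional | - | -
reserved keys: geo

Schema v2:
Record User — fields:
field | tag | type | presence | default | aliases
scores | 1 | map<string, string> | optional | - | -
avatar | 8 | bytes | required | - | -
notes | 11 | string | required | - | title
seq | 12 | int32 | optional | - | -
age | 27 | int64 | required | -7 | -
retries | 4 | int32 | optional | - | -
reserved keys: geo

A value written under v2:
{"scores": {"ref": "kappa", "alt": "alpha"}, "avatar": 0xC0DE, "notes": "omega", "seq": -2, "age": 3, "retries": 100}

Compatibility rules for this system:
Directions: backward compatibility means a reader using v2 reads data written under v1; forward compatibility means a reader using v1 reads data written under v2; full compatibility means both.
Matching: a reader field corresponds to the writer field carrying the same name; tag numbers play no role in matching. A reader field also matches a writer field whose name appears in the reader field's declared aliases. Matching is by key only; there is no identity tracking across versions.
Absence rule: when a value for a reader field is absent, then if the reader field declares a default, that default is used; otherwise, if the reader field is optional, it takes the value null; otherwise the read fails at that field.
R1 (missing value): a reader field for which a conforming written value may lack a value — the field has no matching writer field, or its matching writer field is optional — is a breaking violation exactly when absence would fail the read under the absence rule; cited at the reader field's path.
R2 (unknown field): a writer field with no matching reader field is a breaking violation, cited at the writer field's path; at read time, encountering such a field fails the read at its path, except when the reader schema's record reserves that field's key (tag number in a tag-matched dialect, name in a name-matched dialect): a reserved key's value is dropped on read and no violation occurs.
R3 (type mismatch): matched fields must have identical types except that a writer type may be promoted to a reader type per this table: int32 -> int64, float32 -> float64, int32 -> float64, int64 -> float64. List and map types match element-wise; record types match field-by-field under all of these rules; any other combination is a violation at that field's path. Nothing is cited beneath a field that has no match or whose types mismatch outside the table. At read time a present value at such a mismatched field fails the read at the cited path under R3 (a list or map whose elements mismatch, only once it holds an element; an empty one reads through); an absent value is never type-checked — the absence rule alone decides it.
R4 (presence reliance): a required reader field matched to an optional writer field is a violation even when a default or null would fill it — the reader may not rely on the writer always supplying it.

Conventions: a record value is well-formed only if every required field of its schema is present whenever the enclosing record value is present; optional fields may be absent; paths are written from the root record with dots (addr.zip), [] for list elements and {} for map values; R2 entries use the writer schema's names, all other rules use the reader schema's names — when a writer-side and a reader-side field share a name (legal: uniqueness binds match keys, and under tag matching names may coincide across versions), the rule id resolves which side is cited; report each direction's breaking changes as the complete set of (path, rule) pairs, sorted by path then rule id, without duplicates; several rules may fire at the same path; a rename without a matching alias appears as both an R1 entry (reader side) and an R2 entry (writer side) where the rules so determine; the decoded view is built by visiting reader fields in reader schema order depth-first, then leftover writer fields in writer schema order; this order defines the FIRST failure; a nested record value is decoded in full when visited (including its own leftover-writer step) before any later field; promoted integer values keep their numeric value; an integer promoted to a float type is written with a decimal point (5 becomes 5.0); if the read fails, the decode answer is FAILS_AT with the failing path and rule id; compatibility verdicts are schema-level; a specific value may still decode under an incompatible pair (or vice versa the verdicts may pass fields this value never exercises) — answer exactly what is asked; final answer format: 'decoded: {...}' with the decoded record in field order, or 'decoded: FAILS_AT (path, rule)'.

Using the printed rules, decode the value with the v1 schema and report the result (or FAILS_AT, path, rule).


in User below, arrows point writer -> reader
decode walk for User under reader schema v1:
  scores := {"ref": "kappa", "alt": "alpha"}
  avatar := 0xC0DE
  read fails at title under R1 (no fill)
  => FAILS_AT (title, R1)
the other User changes do not affect what is asked:
  field age in record User: tag 3 changed to 27 -> triggers nothing under the printed rules; the User answer is the same either way
  field scores in record User: required changed to optional -> schema-level compatibility only; this User value's decode is unchanged
  renamed field attempts to retries in record User -> schema-level compatibility only; this User value's decode is unchanged

decoded: FAILS_AT (title, R1)


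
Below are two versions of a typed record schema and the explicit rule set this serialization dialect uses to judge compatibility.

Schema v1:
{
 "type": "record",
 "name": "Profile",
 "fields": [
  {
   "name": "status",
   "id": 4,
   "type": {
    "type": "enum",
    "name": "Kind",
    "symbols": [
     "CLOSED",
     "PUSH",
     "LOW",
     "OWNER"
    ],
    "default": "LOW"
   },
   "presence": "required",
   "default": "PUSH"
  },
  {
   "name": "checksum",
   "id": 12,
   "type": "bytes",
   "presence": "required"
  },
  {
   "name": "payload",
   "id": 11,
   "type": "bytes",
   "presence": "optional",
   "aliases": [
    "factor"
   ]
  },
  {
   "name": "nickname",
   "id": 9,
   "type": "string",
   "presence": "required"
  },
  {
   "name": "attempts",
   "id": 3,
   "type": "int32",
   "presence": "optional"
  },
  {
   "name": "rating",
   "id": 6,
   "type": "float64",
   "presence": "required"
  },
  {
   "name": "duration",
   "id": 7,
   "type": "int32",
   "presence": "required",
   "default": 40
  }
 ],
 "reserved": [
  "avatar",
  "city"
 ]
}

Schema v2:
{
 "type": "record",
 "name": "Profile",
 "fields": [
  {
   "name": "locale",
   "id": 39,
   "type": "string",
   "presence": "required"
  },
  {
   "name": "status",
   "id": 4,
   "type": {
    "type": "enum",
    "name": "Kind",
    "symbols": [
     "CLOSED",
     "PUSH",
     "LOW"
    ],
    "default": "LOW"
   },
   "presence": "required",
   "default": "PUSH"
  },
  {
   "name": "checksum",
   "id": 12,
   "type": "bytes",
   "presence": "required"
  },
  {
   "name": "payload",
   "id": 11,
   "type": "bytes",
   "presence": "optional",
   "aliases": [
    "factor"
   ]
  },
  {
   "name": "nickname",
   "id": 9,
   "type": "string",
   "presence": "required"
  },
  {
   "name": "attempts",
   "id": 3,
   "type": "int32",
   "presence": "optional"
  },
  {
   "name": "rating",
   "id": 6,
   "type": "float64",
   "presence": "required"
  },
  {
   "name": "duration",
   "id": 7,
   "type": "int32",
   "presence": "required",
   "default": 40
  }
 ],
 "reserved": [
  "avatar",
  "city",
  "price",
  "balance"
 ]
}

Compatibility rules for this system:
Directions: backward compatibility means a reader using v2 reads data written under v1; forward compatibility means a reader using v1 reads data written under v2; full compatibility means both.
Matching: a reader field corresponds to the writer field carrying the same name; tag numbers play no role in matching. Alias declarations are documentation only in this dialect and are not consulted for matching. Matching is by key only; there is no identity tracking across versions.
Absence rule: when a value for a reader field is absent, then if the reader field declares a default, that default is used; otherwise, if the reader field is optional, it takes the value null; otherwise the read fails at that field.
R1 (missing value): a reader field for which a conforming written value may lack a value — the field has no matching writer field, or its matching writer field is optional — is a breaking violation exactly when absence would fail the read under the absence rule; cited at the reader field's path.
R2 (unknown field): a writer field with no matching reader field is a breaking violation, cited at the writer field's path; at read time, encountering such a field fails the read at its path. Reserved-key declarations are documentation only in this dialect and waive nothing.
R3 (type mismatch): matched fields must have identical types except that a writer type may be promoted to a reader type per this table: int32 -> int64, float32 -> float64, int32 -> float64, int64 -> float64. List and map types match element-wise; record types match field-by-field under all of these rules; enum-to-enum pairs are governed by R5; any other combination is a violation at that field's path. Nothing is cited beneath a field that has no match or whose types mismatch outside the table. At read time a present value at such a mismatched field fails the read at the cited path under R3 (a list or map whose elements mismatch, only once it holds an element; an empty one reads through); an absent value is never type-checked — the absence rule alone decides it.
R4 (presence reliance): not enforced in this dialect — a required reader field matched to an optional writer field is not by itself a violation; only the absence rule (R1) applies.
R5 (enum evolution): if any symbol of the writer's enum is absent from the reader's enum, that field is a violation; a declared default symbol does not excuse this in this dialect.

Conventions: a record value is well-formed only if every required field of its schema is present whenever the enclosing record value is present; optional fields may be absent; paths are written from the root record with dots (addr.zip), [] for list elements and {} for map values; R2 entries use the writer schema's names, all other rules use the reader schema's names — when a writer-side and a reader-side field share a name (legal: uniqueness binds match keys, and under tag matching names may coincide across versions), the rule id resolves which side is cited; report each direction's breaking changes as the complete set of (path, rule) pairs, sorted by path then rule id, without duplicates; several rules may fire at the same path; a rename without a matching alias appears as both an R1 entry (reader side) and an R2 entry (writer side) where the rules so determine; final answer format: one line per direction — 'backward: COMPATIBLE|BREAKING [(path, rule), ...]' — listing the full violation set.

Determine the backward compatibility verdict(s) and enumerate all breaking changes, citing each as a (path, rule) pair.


the writer's type comes first in each Profile pair
backward analysis of Profile with v2 as reader and v1 as writer:
  no writer field matches reader locale
  status: paired with writer status (Kind -> Kind; writer required)
  checksum: paired with writer checksum (bytes -> bytes; writer required)
  payload: paired with writer payload (bytes -> bytes; writer optional)
  nickname: paired with writer nickname (string -> string; writer required)
  attempts: paired with writer attempts (int32 -> int32; writer optional)
  rating: paired with writer rating (float64 -> float64; writer required)
  duration: paired with writer duration (int32 -> int32; writer required)
  breaking: (locale, R1)
  breaking: (status, R5)
  => 2 violation(s): backward is BREAKING for Profile

backward: BREAKING [(locale, R1), (status, R5)]
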